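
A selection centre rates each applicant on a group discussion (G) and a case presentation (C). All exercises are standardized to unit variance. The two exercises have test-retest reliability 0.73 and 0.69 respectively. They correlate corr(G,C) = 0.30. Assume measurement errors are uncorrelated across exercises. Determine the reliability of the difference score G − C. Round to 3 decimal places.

0.586

Var(G−C) = 1 + 1 − 2·0.30 = 2 − 0.6 = 1.4.
Under uncorrelated errors the observed covariances equal the true-score covariances, so only the own-variance terms attenuate.
True-score variance = [0.73 + 0.69] − 0.6 = 1.42 − 0.6 = 0.82.
Reliability = 0.82 / 1.4 = 0.586.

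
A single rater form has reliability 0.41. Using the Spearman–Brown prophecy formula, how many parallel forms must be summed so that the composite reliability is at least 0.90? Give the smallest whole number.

13

k ≥ ρ*(1−ρ₁)/(ρ₁(1−ρ*)) = 0.90·0.59 / (0.41·0.10) = 12.951.
Smallest integer k = 13.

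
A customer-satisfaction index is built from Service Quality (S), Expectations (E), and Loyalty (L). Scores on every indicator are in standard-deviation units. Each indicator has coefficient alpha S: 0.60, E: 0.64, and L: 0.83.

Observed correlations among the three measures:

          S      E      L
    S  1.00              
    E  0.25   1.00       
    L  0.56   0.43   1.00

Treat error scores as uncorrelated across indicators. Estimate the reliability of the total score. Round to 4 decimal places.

Var(S+E+L) = 3 + 2·[0.25 + 0.56 + 0.43] = 3 + 2.48 = 5.48.
With uncorrelated errors the cross-covariances are all true-score covariance, so they carry over unchanged; only the diagonal terms shrink to ρᵢσᵢ².
True-score variance = [0.60 + 0.64 + 0.83] + 2.48 = 2.07 + 2.48 = 4.55.
Reliability = 4.55 / 5.48 = 0.8303.

0.8303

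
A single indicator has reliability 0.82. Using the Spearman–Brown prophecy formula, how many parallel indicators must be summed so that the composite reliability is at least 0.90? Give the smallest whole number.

2

k ≥ ρ*(1−ρ₁)/(ρ₁(1−ρ*)) = 0.90·0.18 / (0.82·0.10) = 1.976.
Smallest integer k = 2.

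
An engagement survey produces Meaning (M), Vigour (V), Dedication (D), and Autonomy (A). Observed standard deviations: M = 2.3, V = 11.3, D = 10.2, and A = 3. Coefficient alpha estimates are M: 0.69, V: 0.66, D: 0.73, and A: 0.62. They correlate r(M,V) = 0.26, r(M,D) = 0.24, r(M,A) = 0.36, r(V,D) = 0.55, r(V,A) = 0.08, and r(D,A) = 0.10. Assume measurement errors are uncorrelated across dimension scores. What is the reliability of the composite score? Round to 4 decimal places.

Var(M+V+D+A) = 2.3² + 11.3² + 10.2² + 3² + 2·[2.3·11.3·0.26 + 2.3·10.2·0.24 + 2.3·3·0.36 + 11.3·10.2·0.55 + 11.3·3·0.08 + 10.2·3·0.10] = 246.02 + 168.074 = 414.094.
With uncorrelated errors the cross-covariances are all true-score covariance, so they carry over unchanged; only the diagonal terms shrink to ρᵢσᵢ².
True-score variance = [2.3²·0.69 + 11.3²·0.66 + 10.2²·0.73 + 3²·0.62] + 168.074 = 169.455 + 168.074 = 337.528.
Reliability = 337.528 / 414.094 = 0.8151.

0.8151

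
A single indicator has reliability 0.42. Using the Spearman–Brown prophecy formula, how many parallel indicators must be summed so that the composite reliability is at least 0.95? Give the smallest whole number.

27

k ≥ ρ*(1−ρ₁)/(ρ₁(1−ρ*)) = 0.95·0.58 / (0.42·0.05) = 26.238.
Smallest integer k = 27.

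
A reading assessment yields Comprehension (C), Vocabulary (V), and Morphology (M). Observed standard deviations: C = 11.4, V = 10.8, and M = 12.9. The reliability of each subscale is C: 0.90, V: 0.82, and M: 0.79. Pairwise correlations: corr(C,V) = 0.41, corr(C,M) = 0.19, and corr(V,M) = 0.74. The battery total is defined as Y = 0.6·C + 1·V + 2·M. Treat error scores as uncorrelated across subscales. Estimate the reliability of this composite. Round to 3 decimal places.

Var(Y) = 0.6²·11.4² + 10.8² + 2²·12.9² + 2·[0.6·11.4·10.8·0.41 + 1.2·11.4·12.9·0.19 + 2·10.8·12.9·0.74] = 829.066 + 540.022 = 1369.09.
With uncorrelated errors the cross-covariances are all true-score covariance, so they carry over unchanged; only the diagonal terms shrink to ρᵢσᵢ².
True-score variance = [0.6²·11.4²·0.90 + 10.8²·0.82 + 2²·12.9²·0.79] + 540.022 = 663.607 + 540.022 = 1203.63.
Reliability = 1203.63 / 1369.09 = 0.879.

0.879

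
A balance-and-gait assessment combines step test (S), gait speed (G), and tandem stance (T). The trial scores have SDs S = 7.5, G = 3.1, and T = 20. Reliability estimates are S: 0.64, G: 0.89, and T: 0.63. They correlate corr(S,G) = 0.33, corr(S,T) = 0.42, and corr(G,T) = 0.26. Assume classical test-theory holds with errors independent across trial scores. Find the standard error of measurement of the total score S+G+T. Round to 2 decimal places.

13.01

Var(total) = 465.86 + 173.585 = 639.445.
True-score variance = 296.553 + 173.585 = 470.138, so reliability = 0.7352.
Error variance = 639.445 − 470.138 = 169.307; SEM = √169.307 = 13.01.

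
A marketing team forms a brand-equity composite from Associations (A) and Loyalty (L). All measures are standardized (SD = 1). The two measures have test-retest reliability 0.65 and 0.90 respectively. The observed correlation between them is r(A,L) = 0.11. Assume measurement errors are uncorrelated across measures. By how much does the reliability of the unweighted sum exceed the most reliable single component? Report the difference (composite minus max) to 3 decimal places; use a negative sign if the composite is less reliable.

-0.103

Var(sum) = 2 + 0.22 = 2.22; true-score variance = 1.55 + 0.22 = 1.77; composite reliability = 0.7973.
Max component reliability = 0.9000.
Difference = 0.7973 − 0.9000 = -0.103.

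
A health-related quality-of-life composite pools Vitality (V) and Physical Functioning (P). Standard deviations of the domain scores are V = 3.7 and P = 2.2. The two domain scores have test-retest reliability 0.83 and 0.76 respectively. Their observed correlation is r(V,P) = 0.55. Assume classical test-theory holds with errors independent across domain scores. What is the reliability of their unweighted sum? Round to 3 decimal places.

Var(V+P) = 3.7² + 2.2² + 2·[3.7·2.2·0.55] = 18.53 + 8.954 = 27.484.
Under uncorrelated errors the observed covariances equal the true-score covariances, so only the own-variance terms attenuate.
True-score variance = [3.7²·0.83 + 2.2²·0.76] + 8.954 = 15.0411 + 8.954 = 23.9951.
Reliability = 23.9951 / 27.484 = 0.873.

0.873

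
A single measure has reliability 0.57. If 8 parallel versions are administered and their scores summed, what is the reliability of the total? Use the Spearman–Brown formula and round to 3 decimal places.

0.914

ρ_k = kρ / (1 + (k−1)ρ) = 8·0.57 / (1 + 7·0.57) = 4.560 / 4.990 = 0.914.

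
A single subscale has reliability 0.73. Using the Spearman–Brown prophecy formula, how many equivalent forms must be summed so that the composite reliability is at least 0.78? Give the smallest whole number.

2

k ≥ ρ*(1−ρ₁)/(ρ₁(1−ρ*)) = 0.78·0.27 / (0.73·0.22) = 1.311.
Smallest integer k = 2.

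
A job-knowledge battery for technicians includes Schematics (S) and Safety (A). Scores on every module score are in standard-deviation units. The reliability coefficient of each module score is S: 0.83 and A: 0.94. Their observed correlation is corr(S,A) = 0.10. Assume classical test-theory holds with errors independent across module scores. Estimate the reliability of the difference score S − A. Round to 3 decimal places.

0.872

Var(S−A) = 1 + 1 − 2·0.10 = 2 − 0.2 = 1.8.
With uncorrelated errors the cross-covariances are all true-score covariance, so they carry over unchanged; only the diagonal terms shrink to ρᵢσᵢ².
True-score variance = [0.83 + 0.94] − 0.2 = 1.77 − 0.2 = 1.57.
Reliability = 1.57 / 1.8 = 0.872.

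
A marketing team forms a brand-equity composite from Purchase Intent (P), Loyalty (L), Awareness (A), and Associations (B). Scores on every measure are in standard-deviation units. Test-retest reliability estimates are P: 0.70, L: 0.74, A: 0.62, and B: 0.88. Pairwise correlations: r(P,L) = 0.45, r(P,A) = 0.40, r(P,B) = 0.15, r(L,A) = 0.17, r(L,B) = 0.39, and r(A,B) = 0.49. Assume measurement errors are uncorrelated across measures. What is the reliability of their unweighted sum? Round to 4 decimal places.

0.8691

Var(P+L+A+B) = 4 + 2·[0.45 + 0.40 + 0.15 + 0.17 + 0.39 + 0.49] = 4 + 4.1 = 8.1.
Under uncorrelated errors the observed covariances equal the true-score covariances, so only the own-variance terms attenuate.
True-score variance = [0.70 + 0.74 + 0.62 + 0.88] + 4.1 = 2.94 + 4.1 = 7.04.
Reliability = 7.04 / 8.1 = 0.8691.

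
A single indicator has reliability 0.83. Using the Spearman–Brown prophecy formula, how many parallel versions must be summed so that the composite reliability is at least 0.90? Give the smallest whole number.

k ≥ ρ*(1−ρ₁)/(ρ₁(1−ρ*)) = 0.90·0.17 / (0.83·0.10) = 1.843.
Smallest integer k = 2.

2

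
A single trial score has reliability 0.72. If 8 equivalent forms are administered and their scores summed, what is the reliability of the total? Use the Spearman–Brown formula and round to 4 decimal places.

0.9536

ρ_k = kρ / (1 + (k−1)ρ) = 8·0.72 / (1 + 7·0.72) = 5.760 / 6.040 = 0.9536.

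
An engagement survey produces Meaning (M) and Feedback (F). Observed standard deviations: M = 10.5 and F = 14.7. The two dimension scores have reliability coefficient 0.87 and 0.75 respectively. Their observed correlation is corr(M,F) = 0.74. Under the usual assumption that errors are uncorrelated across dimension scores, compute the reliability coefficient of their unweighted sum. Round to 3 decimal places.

Var(M+F) = 10.5² + 14.7² + 2·[10.5·14.7·0.74] = 326.34 + 228.438 = 554.778.
Because errors are independent across components, Cov(Tᵢ,Tⱼ) = Cov(Xᵢ,Xⱼ); the off-diagonal part of the true-score variance is the same as above.
True-score variance = [10.5²·0.87 + 14.7²·0.75] + 228.438 = 257.985 + 228.438 = 486.423.
Reliability = 486.423 / 554.778 = 0.877.

0.877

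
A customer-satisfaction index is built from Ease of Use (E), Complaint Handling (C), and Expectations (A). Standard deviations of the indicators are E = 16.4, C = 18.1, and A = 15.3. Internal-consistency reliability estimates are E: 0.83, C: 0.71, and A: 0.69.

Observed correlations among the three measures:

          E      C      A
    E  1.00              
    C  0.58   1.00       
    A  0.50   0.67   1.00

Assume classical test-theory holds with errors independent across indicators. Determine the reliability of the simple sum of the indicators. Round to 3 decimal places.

0.881

Var(E+C+A) = 16.4² + 18.1² + 15.3² + 2·[16.4·18.1·0.58 + 16.4·15.3·0.50 + 18.1·15.3·0.67] = 830.66 + 966.341 = 1797.
Because errors are independent across components, Cov(Tᵢ,Tⱼ) = Cov(Xᵢ,Xⱼ); the off-diagonal part of the true-score variance is the same as above.
True-score variance = [16.4²·0.83 + 18.1²·0.71 + 15.3²·0.69] + 966.341 = 617.362 + 966.341 = 1583.7.
Reliability = 1583.7 / 1797 = 0.881.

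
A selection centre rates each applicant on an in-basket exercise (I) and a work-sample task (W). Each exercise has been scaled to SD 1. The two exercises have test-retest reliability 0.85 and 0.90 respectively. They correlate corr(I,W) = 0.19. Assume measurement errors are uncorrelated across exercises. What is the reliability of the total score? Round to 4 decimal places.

0.8950

Var(I+W) = 2 + 2·[0.19] = 2 + 0.38 = 2.38.
With uncorrelated errors the cross-covariances are all true-score covariance, so they carry over unchanged; only the diagonal terms shrink to ρᵢσᵢ².
True-score variance = [0.85 + 0.90] + 0.38 = 1.75 + 0.38 = 2.13.
Reliability = 2.13 / 2.38 = 0.8950.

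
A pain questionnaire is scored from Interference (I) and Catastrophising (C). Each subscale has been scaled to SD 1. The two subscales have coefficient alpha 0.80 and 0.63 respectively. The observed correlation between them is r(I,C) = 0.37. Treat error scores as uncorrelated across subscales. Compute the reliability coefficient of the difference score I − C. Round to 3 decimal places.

0.548

Var(I−C) = 1 + 1 − 2·0.37 = 2 − 0.74 = 1.26.
Because errors are independent across components, Cov(Tᵢ,Tⱼ) = Cov(Xᵢ,Xⱼ); the off-diagonal part of the true-score variance is the same as above.
True-score variance = [0.80 + 0.63] − 0.74 = 1.43 − 0.74 = 0.69.
Reliability = 0.69 / 1.26 = 0.548.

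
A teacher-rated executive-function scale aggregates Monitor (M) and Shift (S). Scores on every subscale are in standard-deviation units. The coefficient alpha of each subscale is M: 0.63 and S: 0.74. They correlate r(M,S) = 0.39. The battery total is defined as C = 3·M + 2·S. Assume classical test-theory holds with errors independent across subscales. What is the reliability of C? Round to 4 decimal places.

Var(C) = 3² + 2² + 2·[6·0.39] = 13 + 4.68 = 17.68.
Under uncorrelated errors the observed covariances equal the true-score covariances, so only the own-variance terms attenuate.
True-score variance = [3²·0.63 + 2²·0.74] + 4.68 = 8.63 + 4.68 = 13.31.
Reliability = 13.31 / 17.68 = 0.7528.

0.7528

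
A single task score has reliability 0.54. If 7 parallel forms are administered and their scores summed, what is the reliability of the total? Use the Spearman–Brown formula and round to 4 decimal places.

ρ_k = kρ / (1 + (k−1)ρ) = 7·0.54 / (1 + 6·0.54) = 3.780 / 4.240 = 0.8915.

0.8915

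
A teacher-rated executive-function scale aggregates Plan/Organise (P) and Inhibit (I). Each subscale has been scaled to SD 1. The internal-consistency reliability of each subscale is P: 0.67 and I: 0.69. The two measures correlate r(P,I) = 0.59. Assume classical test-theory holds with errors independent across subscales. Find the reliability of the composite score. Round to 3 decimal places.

0.799

Var(P+I) = 2 + 2·[0.59] = 2 + 1.18 = 3.18.
Because errors are independent across components, Cov(Tᵢ,Tⱼ) = Cov(Xᵢ,Xⱼ); the off-diagonal part of the true-score variance is the same as above.
True-score variance = [0.67 + 0.69] + 1.18 = 1.36 + 1.18 = 2.54.
Reliability = 2.54 / 3.18 = 0.799.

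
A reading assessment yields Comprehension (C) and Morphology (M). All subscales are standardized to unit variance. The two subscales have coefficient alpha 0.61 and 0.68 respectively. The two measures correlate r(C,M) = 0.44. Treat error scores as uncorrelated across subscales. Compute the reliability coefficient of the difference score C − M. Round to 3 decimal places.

Var(C−M) = 1 + 1 − 2·0.44 = 2 − 0.88 = 1.12.
Under uncorrelated errors the observed covariances equal the true-score covariances, so only the own-variance terms attenuate.
True-score variance = [0.61 + 0.68] − 0.88 = 1.29 − 0.88 = 0.41.
Reliability = 0.41 / 1.12 = 0.366.

0.366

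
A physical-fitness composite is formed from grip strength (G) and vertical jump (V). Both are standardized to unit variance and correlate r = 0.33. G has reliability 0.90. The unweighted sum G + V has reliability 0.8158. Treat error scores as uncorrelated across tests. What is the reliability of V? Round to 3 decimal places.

Var(G+V) = 2 + 2·0.33 = 2.660.
True-score variance = ρ_G + ρ_V + 2·0.33, so 0.8158 = (0.90 + ρ_V + 0.66) / 2.660.
ρ_V = 0.8158·2.660 − 0.90 − 0.66 = 0.610.

0.610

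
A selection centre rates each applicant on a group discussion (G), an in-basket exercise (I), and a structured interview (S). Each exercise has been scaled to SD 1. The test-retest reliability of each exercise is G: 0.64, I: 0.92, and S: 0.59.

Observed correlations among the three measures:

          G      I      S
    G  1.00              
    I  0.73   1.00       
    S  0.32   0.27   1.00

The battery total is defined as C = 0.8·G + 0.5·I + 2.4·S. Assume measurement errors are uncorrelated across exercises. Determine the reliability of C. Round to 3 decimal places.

Var(C) = 0.8² + 0.5² + 2.4² + 2·[0.4·0.73 + 1.92·0.32 + 1.2·0.27] = 6.65 + 2.4608 = 9.1108.
Under uncorrelated errors the observed covariances equal the true-score covariances, so only the own-variance terms attenuate.
True-score variance = [0.8²·0.64 + 0.5²·0.92 + 2.4²·0.59] + 2.4608 = 4.038 + 2.4608 = 6.4988.
Reliability = 6.4988 / 9.1108 = 0.713.

0.713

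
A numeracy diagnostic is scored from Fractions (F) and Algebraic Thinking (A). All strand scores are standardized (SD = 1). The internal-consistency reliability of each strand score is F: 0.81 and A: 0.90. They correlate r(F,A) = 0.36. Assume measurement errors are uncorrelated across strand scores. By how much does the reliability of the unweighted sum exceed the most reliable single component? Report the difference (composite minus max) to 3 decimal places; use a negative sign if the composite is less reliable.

-0.007

Var(sum) = 2 + 0.72 = 2.72; true-score variance = 1.71 + 0.72 = 2.43; composite reliability = 0.8934.
Max component reliability = 0.9000.
Difference = 0.8934 − 0.9000 = -0.007.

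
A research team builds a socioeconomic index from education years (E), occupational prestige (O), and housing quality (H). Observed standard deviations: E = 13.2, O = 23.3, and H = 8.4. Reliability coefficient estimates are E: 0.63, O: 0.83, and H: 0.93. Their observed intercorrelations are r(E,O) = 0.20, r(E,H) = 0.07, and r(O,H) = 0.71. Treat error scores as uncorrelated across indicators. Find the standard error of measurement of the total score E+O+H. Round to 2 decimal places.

12.72

Var(total) = 787.69 + 416.47 = 1204.16.
True-score variance = 625.991 + 416.47 = 1042.46, so reliability = 0.8657.
Error variance = 1204.16 − 1042.46 = 161.699; SEM = √161.699 = 12.72.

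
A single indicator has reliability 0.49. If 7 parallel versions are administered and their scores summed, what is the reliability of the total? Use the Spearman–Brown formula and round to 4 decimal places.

ρ_k = kρ / (1 + (k−1)ρ) = 7·0.49 / (1 + 6·0.49) = 3.430 / 3.940 = 0.8706.

0.8706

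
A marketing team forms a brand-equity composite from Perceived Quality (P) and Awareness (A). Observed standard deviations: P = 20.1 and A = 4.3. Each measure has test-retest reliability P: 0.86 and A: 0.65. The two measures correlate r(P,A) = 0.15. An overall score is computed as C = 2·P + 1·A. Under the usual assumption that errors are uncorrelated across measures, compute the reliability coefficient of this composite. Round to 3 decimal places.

Var(C) = 2²·20.1² + 4.3² + 2·[2·20.1·4.3·0.15] = 1634.53 + 51.858 = 1686.39.
Under uncorrelated errors the observed covariances equal the true-score covariances, so only the own-variance terms attenuate.
True-score variance = [2²·20.1²·0.86 + 4.3²·0.65] + 51.858 = 1401.81 + 51.858 = 1453.67.
Reliability = 1453.67 / 1686.39 = 0.862.

0.862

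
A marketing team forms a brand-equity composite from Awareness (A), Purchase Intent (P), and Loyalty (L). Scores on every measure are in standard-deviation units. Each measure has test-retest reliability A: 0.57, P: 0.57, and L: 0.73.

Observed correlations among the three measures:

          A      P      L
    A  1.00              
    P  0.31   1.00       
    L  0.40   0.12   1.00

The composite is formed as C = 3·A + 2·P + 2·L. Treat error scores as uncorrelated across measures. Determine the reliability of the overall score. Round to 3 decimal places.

0.748

Var(C) = 3² + 2² + 2² + 2·[6·0.31 + 6·0.40 + 4·0.12] = 17 + 9.48 = 26.48.
Because errors are independent across components, Cov(Tᵢ,Tⱼ) = Cov(Xᵢ,Xⱼ); the off-diagonal part of the true-score variance is the same as above.
True-score variance = [3²·0.57 + 2²·0.57 + 2²·0.73] + 9.48 = 10.33 + 9.48 = 19.81.
Reliability = 19.81 / 26.48 = 0.748.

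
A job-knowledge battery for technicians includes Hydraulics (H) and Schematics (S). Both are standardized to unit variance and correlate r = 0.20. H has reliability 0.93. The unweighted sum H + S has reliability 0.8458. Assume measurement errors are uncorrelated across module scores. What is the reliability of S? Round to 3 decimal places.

0.700

Var(H+S) = 2 + 2·0.20 = 2.400.
True-score variance = ρ_H + ρ_S + 2·0.20, so 0.8458 = (0.93 + ρ_S + 0.40) / 2.400.
ρ_S = 0.8458·2.400 − 0.93 − 0.40 = 0.700.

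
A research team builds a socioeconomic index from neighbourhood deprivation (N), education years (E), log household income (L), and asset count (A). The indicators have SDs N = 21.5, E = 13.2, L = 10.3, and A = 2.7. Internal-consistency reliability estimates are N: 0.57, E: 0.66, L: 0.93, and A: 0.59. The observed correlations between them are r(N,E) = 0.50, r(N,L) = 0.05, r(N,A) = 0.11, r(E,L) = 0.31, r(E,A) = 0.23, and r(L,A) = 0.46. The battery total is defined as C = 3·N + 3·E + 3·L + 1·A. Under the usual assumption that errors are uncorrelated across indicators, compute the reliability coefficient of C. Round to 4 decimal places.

Var(C) = 3²·21.5² + 3²·13.2² + 3²·10.3² + 2.7² + 2·[9·21.5·13.2·0.50 + 9·21.5·10.3·0.05 + 3·21.5·2.7·0.11 + 9·13.2·10.3·0.31 + 3·13.2·2.7·0.23 + 3·10.3·2.7·0.46] = 6690.51 + 3676.41 = 10366.9.
Because errors are independent across components, Cov(Tᵢ,Tⱼ) = Cov(Xᵢ,Xⱼ); the off-diagonal part of the true-score variance is the same as above.
True-score variance = [3²·21.5²·0.57 + 3²·13.2²·0.66 + 3²·10.3²·0.93 + 2.7²·0.59] + 3676.41 = 4298.6 + 3676.41 = 7975.02.
Reliability = 7975.02 / 10366.9 = 0.7693.

0.7693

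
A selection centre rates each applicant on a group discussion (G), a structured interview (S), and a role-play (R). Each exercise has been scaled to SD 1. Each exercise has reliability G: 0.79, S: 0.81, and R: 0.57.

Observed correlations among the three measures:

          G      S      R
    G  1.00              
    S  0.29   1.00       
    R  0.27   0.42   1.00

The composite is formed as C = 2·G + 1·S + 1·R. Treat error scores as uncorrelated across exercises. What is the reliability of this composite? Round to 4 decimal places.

0.8392

Var(C) = 2² + 1 + 1 + 2·[2·0.29 + 2·0.27 + 0.42] = 6 + 3.08 = 9.08.
With uncorrelated errors the cross-covariances are all true-score covariance, so they carry over unchanged; only the diagonal terms shrink to ρᵢσᵢ².
True-score variance = [2²·0.79 + 0.81 + 0.57] + 3.08 = 4.54 + 3.08 = 7.62.
Reliability = 7.62 / 9.08 = 0.8392.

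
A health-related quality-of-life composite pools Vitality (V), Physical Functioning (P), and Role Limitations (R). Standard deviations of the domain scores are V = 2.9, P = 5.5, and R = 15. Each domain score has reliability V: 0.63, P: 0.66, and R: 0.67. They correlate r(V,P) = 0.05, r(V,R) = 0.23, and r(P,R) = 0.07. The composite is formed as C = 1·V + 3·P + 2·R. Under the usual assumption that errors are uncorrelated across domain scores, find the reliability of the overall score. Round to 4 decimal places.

Var(C) = 2.9² + 3²·5.5² + 2²·15² + 2·[3·2.9·5.5·0.05 + 2·2.9·15·0.23 + 6·5.5·15·0.07] = 1180.66 + 114.105 = 1294.77.
Because errors are independent across components, Cov(Tᵢ,Tⱼ) = Cov(Xᵢ,Xⱼ); the off-diagonal part of the true-score variance is the same as above.
True-score variance = [2.9²·0.63 + 3²·5.5²·0.66 + 2²·15²·0.67] + 114.105 = 787.983 + 114.105 = 902.088.
Reliability = 902.088 / 1294.77 = 0.6967.

0.6967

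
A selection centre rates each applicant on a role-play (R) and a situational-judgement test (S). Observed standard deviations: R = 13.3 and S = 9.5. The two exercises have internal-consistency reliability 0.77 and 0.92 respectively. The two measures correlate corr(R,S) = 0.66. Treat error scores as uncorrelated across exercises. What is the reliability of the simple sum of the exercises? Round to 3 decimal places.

Var(R+S) = 13.3² + 9.5² + 2·[13.3·9.5·0.66] = 267.14 + 166.782 = 433.922.
Under uncorrelated errors the observed covariances equal the true-score covariances, so only the own-variance terms attenuate.
True-score variance = [13.3²·0.77 + 9.5²·0.92] + 166.782 = 219.235 + 166.782 = 386.017.
Reliability = 386.017 / 433.922 = 0.890.

0.890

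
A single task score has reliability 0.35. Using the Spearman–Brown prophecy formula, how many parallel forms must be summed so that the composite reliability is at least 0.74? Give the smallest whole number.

6

k ≥ ρ*(1−ρ₁)/(ρ₁(1−ρ*)) = 0.74·0.65 / (0.35·0.26) = 5.286.
Smallest integer k = 6.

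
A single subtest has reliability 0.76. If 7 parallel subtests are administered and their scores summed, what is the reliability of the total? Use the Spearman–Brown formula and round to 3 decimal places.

ρ_k = kρ / (1 + (k−1)ρ) = 7·0.76 / (1 + 6·0.76) = 5.320 / 5.560 = 0.957.

0.957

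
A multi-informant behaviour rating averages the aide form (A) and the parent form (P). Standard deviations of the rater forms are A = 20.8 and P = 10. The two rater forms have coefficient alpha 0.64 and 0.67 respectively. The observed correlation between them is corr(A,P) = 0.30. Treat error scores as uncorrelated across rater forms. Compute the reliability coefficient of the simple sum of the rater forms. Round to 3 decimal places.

0.713

Var(A+P) = 20.8² + 10² + 2·[20.8·10·0.30] = 532.64 + 124.8 = 657.44.
Because errors are independent across components, Cov(Tᵢ,Tⱼ) = Cov(Xᵢ,Xⱼ); the off-diagonal part of the true-score variance is the same as above.
True-score variance = [20.8²·0.64 + 10²·0.67] + 124.8 = 343.89 + 124.8 = 468.69.
Reliability = 468.69 / 657.44 = 0.713.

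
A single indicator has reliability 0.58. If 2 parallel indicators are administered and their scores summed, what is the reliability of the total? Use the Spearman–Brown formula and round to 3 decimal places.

ρ_k = kρ / (1 + (k−1)ρ) = 2·0.58 / (1 + 1·0.58) = 1.160 / 1.580 = 0.734.

0.734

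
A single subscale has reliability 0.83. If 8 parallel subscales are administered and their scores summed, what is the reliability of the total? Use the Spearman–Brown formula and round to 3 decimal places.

ρ_k = kρ / (1 + (k−1)ρ) = 8·0.83 / (1 + 7·0.83) = 6.640 / 6.810 = 0.975.

0.975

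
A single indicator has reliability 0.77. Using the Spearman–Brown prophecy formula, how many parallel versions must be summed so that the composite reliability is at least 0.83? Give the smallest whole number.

k ≥ ρ*(1−ρ₁)/(ρ₁(1−ρ*)) = 0.83·0.23 / (0.77·0.17) = 1.458.
Smallest integer k = 2.

2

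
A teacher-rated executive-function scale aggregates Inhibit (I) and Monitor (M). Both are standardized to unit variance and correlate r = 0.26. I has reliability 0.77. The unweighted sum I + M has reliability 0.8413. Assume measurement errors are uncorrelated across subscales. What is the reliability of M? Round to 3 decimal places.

Var(I+M) = 2 + 2·0.26 = 2.520.
True-score variance = ρ_I + ρ_M + 2·0.26, so 0.8413 = (0.77 + ρ_M + 0.52) / 2.520.
ρ_M = 0.8413·2.520 − 0.77 − 0.52 = 0.830.

0.830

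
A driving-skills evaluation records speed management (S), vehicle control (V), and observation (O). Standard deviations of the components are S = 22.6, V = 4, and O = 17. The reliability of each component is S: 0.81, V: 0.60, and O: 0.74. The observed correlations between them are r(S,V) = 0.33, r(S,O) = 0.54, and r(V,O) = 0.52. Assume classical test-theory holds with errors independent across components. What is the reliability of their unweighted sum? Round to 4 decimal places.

Var(S+V+O) = 22.6² + 4² + 17² + 2·[22.6·4·0.33 + 22.6·17·0.54 + 4·17·0.52] = 815.76 + 545.32 = 1361.08.
Under uncorrelated errors the observed covariances equal the true-score covariances, so only the own-variance terms attenuate.
True-score variance = [22.6²·0.81 + 4²·0.60 + 17²·0.74] + 545.32 = 637.176 + 545.32 = 1182.5.
Reliability = 1182.5 / 1361.08 = 0.8688.

0.8688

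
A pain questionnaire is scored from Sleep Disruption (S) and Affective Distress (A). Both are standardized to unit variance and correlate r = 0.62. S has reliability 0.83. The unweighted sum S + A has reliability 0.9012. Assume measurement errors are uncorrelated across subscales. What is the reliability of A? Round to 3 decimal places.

Var(S+A) = 2 + 2·0.62 = 3.240.
True-score variance = ρ_S + ρ_A + 2·0.62, so 0.9012 = (0.83 + ρ_A + 1.24) / 3.240.
ρ_A = 0.9012·3.240 − 0.83 − 1.24 = 0.850.

0.850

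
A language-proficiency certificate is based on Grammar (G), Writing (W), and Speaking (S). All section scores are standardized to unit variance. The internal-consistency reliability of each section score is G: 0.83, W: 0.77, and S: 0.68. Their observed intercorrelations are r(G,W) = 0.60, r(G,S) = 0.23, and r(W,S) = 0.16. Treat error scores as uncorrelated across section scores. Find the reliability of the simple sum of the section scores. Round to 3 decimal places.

0.855

Var(G+W+S) = 3 + 2·[0.60 + 0.23 + 0.16] = 3 + 1.98 = 4.98.
Under uncorrelated errors the observed covariances equal the true-score covariances, so only the own-variance terms attenuate.
True-score variance = [0.83 + 0.77 + 0.68] + 1.98 = 2.28 + 1.98 = 4.26.
Reliability = 4.26 / 4.98 = 0.855.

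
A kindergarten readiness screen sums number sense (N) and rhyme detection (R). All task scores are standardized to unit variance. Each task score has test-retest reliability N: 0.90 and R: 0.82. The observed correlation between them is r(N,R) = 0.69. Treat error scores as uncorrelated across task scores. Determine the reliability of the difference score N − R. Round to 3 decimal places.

Var(N−R) = 1 + 1 − 2·0.69 = 2 − 1.38 = 0.62.
Because errors are independent across components, Cov(Tᵢ,Tⱼ) = Cov(Xᵢ,Xⱼ); the off-diagonal part of the true-score variance is the same as above.
True-score variance = [0.90 + 0.82] − 1.38 = 1.72 − 1.38 = 0.34.
Reliability = 0.34 / 0.62 = 0.548.

0.548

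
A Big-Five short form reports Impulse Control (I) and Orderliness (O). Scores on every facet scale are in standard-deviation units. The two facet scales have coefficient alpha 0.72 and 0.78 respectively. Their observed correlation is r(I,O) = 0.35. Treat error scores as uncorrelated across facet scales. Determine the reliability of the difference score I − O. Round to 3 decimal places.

0.615

Var(I−O) = 1 + 1 − 2·0.35 = 2 − 0.7 = 1.3.
With uncorrelated errors the cross-covariances are all true-score covariance, so they carry over unchanged; only the diagonal terms shrink to ρᵢσᵢ².
True-score variance = [0.72 + 0.78] − 0.7 = 1.5 − 0.7 = 0.8.
Reliability = 0.8 / 1.3 = 0.615.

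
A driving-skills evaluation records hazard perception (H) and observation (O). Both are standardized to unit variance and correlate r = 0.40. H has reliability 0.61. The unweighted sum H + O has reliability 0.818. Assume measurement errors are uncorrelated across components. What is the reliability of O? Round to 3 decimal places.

0.880

Var(H+O) = 2 + 2·0.40 = 2.800.
True-score variance = ρ_H + ρ_O + 2·0.40, so 0.818 = (0.61 + ρ_O + 0.80) / 2.800.
ρ_O = 0.818·2.800 − 0.61 − 0.80 = 0.880.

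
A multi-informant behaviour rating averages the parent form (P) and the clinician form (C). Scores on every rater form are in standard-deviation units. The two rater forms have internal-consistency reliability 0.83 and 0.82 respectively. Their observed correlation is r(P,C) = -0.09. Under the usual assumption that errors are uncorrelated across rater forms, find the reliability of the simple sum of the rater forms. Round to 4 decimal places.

0.8077

Var(P+C) = 2 + 2·[(-0.09)] = 2 − 0.18 = 1.82.
Under uncorrelated errors the observed covariances equal the true-score covariances, so only the own-variance terms attenuate.
True-score variance = [0.83 + 0.82] − 0.18 = 1.65 − 0.18 = 1.47.
Reliability = 1.47 / 1.82 = 0.8077.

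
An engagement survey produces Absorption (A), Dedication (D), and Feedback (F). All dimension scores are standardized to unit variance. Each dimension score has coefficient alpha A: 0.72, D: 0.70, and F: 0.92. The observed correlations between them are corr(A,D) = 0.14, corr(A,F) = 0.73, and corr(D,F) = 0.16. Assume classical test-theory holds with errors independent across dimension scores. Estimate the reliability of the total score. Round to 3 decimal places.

0.870

Var(A+D+F) = 3 + 2·[0.14 + 0.73 + 0.16] = 3 + 2.06 = 5.06.
With uncorrelated errors the cross-covariances are all true-score covariance, so they carry over unchanged; only the diagonal terms shrink to ρᵢσᵢ².
True-score variance = [0.72 + 0.70 + 0.92] + 2.06 = 2.34 + 2.06 = 4.4.
Reliability = 4.4 / 5.06 = 0.870.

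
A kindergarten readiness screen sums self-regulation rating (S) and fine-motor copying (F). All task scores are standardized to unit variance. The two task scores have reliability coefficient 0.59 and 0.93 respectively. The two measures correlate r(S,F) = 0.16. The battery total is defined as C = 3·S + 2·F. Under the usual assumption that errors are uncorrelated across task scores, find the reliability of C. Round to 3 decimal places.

0.734

Var(C) = 3² + 2² + 2·[6·0.16] = 13 + 1.92 = 14.92.
With uncorrelated errors the cross-covariances are all true-score covariance, so they carry over unchanged; only the diagonal terms shrink to ρᵢσᵢ².
True-score variance = [3²·0.59 + 2²·0.93] + 1.92 = 9.03 + 1.92 = 10.95.
Reliability = 10.95 / 14.92 = 0.734.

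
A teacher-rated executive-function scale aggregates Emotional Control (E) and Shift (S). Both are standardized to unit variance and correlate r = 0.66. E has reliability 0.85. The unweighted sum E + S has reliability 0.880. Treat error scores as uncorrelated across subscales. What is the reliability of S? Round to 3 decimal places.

0.752

Var(E+S) = 2 + 2·0.66 = 3.320.
True-score variance = ρ_E + ρ_S + 2·0.66, so 0.880 = (0.85 + ρ_S + 1.32) / 3.320.
ρ_S = 0.880·3.320 − 0.85 − 1.32 = 0.752.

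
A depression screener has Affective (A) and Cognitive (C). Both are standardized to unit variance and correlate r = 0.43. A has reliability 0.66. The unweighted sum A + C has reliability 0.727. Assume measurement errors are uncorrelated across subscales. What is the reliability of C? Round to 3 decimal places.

Var(A+C) = 2 + 2·0.43 = 2.860.
True-score variance = ρ_A + ρ_C + 2·0.43, so 0.727 = (0.66 + ρ_C + 0.86) / 2.860.
ρ_C = 0.727·2.860 − 0.66 − 0.86 = 0.559.

0.559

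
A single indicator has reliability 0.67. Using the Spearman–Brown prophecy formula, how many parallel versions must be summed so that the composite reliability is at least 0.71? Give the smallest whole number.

2

k ≥ ρ*(1−ρ₁)/(ρ₁(1−ρ*)) = 0.71·0.33 / (0.67·0.29) = 1.206.
Smallest integer k = 2.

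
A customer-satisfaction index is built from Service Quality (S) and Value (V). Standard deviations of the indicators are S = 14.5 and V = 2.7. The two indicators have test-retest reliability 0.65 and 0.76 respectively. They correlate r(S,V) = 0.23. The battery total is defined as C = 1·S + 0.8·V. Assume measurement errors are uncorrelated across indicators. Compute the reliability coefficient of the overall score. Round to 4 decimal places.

0.6742

Var(C) = 14.5² + 0.8²·2.7² + 2·[0.8·14.5·2.7·0.23] = 214.916 + 14.4072 = 229.323.
Under uncorrelated errors the observed covariances equal the true-score covariances, so only the own-variance terms attenuate.
True-score variance = [14.5²·0.65 + 0.8²·2.7²·0.76] + 14.4072 = 140.208 + 14.4072 = 154.616.
Reliability = 154.616 / 229.323 = 0.6742.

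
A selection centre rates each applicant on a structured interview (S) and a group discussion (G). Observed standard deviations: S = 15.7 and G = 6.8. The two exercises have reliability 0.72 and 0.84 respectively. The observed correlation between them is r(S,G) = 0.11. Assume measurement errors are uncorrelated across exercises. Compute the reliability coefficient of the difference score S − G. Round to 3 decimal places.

Var(S−G) = 15.7² + 6.8² − 2·15.7·6.8·0.11 = 292.73 − 23.4872 = 269.243.
Because errors are independent across components, Cov(Tᵢ,Tⱼ) = Cov(Xᵢ,Xⱼ); the off-diagonal part of the true-score variance is the same as above.
True-score variance = [15.7²·0.72 + 6.8²·0.84] − 23.4872 = 216.314 − 23.4872 = 192.827.
Reliability = 192.827 / 269.243 = 0.716.

0.716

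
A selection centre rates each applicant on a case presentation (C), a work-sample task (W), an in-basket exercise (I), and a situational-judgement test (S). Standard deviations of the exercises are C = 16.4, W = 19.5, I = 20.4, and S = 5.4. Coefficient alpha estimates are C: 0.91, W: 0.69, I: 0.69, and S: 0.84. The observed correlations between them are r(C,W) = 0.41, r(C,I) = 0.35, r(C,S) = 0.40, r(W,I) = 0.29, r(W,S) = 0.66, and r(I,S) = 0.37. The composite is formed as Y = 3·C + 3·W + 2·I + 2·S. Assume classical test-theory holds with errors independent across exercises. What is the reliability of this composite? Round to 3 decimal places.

Var(Y) = 3²·16.4² + 3²·19.5² + 2²·20.4² + 2²·5.4² + 2·[9·16.4·19.5·0.41 + 6·16.4·20.4·0.35 + 6·16.4·5.4·0.40 + 6·19.5·20.4·0.29 + 6·19.5·5.4·0.66 + 4·20.4·5.4·0.37] = 7624.17 + 6734.76 = 14358.9.
Because errors are independent across components, Cov(Tᵢ,Tⱼ) = Cov(Xᵢ,Xⱼ); the off-diagonal part of the true-score variance is the same as above.
True-score variance = [3²·16.4²·0.91 + 3²·19.5²·0.69 + 2²·20.4²·0.69 + 2²·5.4²·0.84] + 6734.76 = 5810.71 + 6734.76 = 12545.5.
Reliability = 12545.5 / 14358.9 = 0.874.

0.874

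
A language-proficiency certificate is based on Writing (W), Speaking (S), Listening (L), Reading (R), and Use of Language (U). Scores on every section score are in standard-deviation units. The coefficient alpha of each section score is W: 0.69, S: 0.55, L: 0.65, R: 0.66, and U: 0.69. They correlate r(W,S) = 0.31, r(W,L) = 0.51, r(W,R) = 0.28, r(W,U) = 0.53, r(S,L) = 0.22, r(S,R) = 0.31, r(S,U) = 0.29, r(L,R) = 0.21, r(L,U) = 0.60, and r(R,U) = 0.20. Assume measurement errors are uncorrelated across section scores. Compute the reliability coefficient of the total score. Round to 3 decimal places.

0.852

Var(W+S+L+R+U) = 5 + 2·[0.31 + 0.51 + 0.28 + 0.53 + 0.22 + 0.31 + 0.29 + 0.21 + 0.60 + 0.20] = 5 + 6.92 = 11.92.
Because errors are independent across components, Cov(Tᵢ,Tⱼ) = Cov(Xᵢ,Xⱼ); the off-diagonal part of the true-score variance is the same as above.
True-score variance = [0.69 + 0.55 + 0.65 + 0.66 + 0.69] + 6.92 = 3.24 + 6.92 = 10.16.
Reliability = 10.16 / 11.92 = 0.852.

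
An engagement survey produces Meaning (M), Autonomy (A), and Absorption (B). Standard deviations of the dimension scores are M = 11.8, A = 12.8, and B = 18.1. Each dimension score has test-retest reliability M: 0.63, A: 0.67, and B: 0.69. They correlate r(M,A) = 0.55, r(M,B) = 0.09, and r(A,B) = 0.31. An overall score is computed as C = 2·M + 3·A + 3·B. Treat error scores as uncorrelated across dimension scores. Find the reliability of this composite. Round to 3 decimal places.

0.786

Var(C) = 2²·11.8² + 3²·12.8² + 3²·18.1² + 2·[6·11.8·12.8·0.55 + 6·11.8·18.1·0.09 + 9·12.8·18.1·0.31] = 4980.01 + 2520.3 = 7500.31.
Because errors are independent across components, Cov(Tᵢ,Tⱼ) = Cov(Xᵢ,Xⱼ); the off-diagonal part of the true-score variance is the same as above.
True-score variance = [2²·11.8²·0.63 + 3²·12.8²·0.67 + 3²·18.1²·0.69] + 2520.3 = 3373.3 + 2520.3 = 5893.6.
Reliability = 5893.6 / 7500.31 = 0.786.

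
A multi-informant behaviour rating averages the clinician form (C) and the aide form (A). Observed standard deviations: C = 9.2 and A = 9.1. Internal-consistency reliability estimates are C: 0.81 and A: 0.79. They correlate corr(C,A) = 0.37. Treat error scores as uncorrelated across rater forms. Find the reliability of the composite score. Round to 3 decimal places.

Var(C+A) = 9.2² + 9.1² + 2·[9.2·9.1·0.37] = 167.45 + 61.9528 = 229.403.
Under uncorrelated errors the observed covariances equal the true-score covariances, so only the own-variance terms attenuate.
True-score variance = [9.2²·0.81 + 9.1²·0.79] + 61.9528 = 133.978 + 61.9528 = 195.931.
Reliability = 195.931 / 229.403 = 0.854.

0.854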